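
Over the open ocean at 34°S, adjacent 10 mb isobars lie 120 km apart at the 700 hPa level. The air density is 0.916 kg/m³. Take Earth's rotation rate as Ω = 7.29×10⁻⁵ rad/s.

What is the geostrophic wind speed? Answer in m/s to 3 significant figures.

Coriolis parameter at 34°S:
f = 2Ω sin φ = 2 × 7.29×10⁻⁵ × sin 34° = 8.15×10⁻⁵ s⁻¹
Pressure gradient: |∂P/∂n| = 1000 Pa / 120000 m = 8.33×10⁻³ Pa/m
Geostrophic balance (pressure-gradient force = Coriolis force):
V_g = (1/(fρ)) |∂P/∂n| = 8.33×10⁻³ / (8.15×10⁻⁵ × 0.916) = 112 m/s

112 m/s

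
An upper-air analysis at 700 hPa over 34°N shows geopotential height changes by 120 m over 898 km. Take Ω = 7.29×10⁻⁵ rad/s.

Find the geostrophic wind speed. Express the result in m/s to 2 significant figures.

16 m/s

Coriolis parameter at 34°N:
f = 2Ω sin φ = 2 × 7.29×10⁻⁵ × sin 34° = 8.15×10⁻⁵ s⁻¹
Height gradient: |∂Z/∂n| = 120 m / 898000 m = 1.34×10⁻⁴
On a pressure surface, geostrophic balance gives V_g = (g/f)|∂Z/∂n|:
V_g = 9.81 × 1.34×10⁻⁴ / 8.15×10⁻⁵ = 16.1 m/s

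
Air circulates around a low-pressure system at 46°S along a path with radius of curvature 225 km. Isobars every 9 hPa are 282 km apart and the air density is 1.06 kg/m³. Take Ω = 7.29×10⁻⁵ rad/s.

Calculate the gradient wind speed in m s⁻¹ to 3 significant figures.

Coriolis parameter at 46°S:
f = 2Ω sin φ = 2 × 7.29×10⁻⁵ × sin 46° = 1.05×10⁻⁴ s⁻¹
Pressure gradient: |∂P/∂n| = 900 Pa / 282000 m = 3.19×10⁻³ Pa/m
Geostrophic speed: V_g = |∂P/∂n|/(fρ) = 3.19×10⁻³/(1.05×10⁻⁴ × 1.06) = 28.7 m/s
Around a low, centrifugal force acts outward with Coriolis, so pressure-gradient force balances both:
(1/ρ)|∂P/∂n| = fV + V²/R  →  V² + fR·V − fR·V_g = 0
With fR = 1.05×10⁻⁴ × 225×10³ m = 23.6 m/s:
V = [−fR + √((fR)² + 4 fR V_g)]/2 = [−23.6 + √(23.6² + 4×23.6×28.7)]/2 = 16.8 m/s
Subgeostrophic (V < V_g = 28.7 m/s), as expected around a low.

16.8 m s⁻¹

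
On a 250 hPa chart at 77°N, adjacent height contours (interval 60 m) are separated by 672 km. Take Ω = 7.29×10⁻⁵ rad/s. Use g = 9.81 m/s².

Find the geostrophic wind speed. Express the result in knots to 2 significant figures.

Coriolis parameter at 77°N:
f = 2Ω sin φ = 2 × 7.29×10⁻⁵ × sin 77° = 1.42×10⁻⁴ s⁻¹
Height gradient: |∂Z/∂n| = 60 m / 672000 m = 8.93×10⁻⁵
On a pressure surface, geostrophic balance gives V_g = (g/f)|∂Z/∂n|:
V_g = 9.81 × 8.93×10⁻⁵ / 1.42×10⁻⁴ = 6.17 m/s
Converting: 6.17 m/s × 1.944 = 12 knots

12 knots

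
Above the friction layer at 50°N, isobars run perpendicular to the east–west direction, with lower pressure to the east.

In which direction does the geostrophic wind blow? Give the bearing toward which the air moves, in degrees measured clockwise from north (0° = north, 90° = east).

The pressure-gradient force points toward the east (bearing 090°).
Geostrophic balance: in the Northern Hemisphere the Coriolis force deflects motion to the right, so the geostrophic wind blows 90° to the right of the pressure-gradient force (low pressure on the left).
Rotating 090° by 90° clockwise gives 180° — the wind blows toward the south.

180°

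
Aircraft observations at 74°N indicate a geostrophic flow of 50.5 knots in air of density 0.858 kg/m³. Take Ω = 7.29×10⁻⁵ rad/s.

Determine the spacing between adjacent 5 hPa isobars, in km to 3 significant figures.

160 km

Coriolis parameter at 74°N:
f = 2Ω sin φ = 2 × 7.29×10⁻⁵ × sin 74° = 1.40×10⁻⁴ s⁻¹
Wind speed in SI: 50.5 knots = 26.0 m/s
Geostrophic balance rearranged: |∂P/∂n| = f ρ V_g
|∂P/∂n| = 1.40×10⁻⁴ × 0.858 × 26.0 = 3.12×10⁻³ Pa/m
Isobar spacing: Δn = ΔP/|∂P/∂n| = 500 Pa / 3.12×10⁻³ Pa/m = 160049 m ≈ 160 km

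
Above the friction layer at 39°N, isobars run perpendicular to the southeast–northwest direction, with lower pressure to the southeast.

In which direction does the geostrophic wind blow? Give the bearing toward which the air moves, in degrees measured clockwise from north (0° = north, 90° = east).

The pressure-gradient force points toward the southeast (bearing 135°).
Geostrophic balance: in the Northern Hemisphere the Coriolis force deflects motion to the right, so the geostrophic wind blows 90° to the right of the pressure-gradient force (low pressure on the left).
Rotating 135° by 90° clockwise gives 225° — the wind blows toward the southwest.

225°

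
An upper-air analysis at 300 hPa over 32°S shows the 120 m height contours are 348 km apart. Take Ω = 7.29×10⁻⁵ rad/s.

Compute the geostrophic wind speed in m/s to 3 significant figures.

43.8 m/s

Coriolis parameter at 32°S:
f = 2Ω sin φ = 2 × 7.29×10⁻⁵ × sin 32° = 7.73×10⁻⁵ s⁻¹
Height gradient: |∂Z/∂n| = 120 m / 348000 m = 3.45×10⁻⁴
On a pressure surface, geostrophic balance gives V_g = (g/f)|∂Z/∂n|:
V_g = 9.81 × 3.45×10⁻⁴ / 7.73×10⁻⁵ = 43.8 m/s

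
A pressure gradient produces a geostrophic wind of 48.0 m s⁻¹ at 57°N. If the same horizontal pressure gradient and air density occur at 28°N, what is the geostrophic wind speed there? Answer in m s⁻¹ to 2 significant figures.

86 m s⁻¹

With the same pressure gradient and density, V_g ∝ 1/f ∝ 1/sin φ.
V₂ = V₁ · sin φ₁ / sin φ₂ = 48.0 × sin 57° / sin 28°
V₂ = 48.0 × 0.8387/0.4695 = 86 m s⁻¹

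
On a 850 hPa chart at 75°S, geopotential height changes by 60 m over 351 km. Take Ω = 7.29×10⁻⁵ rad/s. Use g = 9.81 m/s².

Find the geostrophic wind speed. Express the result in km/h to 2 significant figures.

Coriolis parameter at 75°S:
f = 2Ω sin φ = 2 × 7.29×10⁻⁵ × sin 75° = 1.41×10⁻⁴ s⁻¹
Height gradient: |∂Z/∂n| = 60 m / 351000 m = 1.71×10⁻⁴
On a pressure surface, geostrophic balance gives V_g = (g/f)|∂Z/∂n|:
V_g = 9.81 × 1.71×10⁻⁴ / 1.41×10⁻⁴ = 11.9 m/s
Converting: 11.9 m/s × 3.6 = 43 km/h

43 km/h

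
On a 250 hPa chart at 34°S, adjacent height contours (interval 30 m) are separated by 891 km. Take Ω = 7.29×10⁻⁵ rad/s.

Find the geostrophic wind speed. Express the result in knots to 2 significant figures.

7.9 knots

Coriolis parameter at 34°S:
f = 2Ω sin φ = 2 × 7.29×10⁻⁵ × sin 34° = 8.15×10⁻⁵ s⁻¹
Height gradient: |∂Z/∂n| = 30 m / 891000 m = 3.37×10⁻⁵
On a pressure surface, geostrophic balance gives V_g = (g/f)|∂Z/∂n|:
V_g = 9.81 × 3.37×10⁻⁵ / 8.15×10⁻⁵ = 4.05 m/s
Converting: 4.05 m/s × 1.944 = 7.9 knots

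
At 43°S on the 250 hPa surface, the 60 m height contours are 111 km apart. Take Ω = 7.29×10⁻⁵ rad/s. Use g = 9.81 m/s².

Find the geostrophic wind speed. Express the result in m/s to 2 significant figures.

53 m/s

Coriolis parameter at 43°S:
f = 2Ω sin φ = 2 × 7.29×10⁻⁵ × sin 43° = 9.94×10⁻⁵ s⁻¹
Height gradient: |∂Z/∂n| = 60 m / 111000 m = 5.41×10⁻⁴
On a pressure surface, geostrophic balance gives V_g = (g/f)|∂Z/∂n|:
V_g = 9.81 × 5.41×10⁻⁴ / 9.94×10⁻⁵ = 53.3 m/s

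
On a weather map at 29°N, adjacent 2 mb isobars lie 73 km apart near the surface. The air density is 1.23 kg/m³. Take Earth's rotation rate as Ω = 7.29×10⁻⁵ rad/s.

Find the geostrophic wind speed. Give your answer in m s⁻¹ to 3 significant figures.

Coriolis parameter at 29°N:
f = 2Ω sin φ = 2 × 7.29×10⁻⁵ × sin 29° = 7.07×10⁻⁵ s⁻¹
Pressure gradient: |∂P/∂n| = 200 Pa / 73000 m = 2.74×10⁻³ Pa/m
Geostrophic balance (pressure-gradient force = Coriolis force):
V_g = (1/(fρ)) |∂P/∂n| = 2.74×10⁻³ / (7.07×10⁻⁵ × 1.23) = 31.5 m/s

31.5 m s⁻¹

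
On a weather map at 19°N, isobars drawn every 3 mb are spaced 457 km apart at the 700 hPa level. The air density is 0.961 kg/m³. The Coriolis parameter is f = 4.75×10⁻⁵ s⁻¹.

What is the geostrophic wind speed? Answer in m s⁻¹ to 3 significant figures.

14.4 m s⁻¹

Pressure gradient: |∂P/∂n| = 300 Pa / 457000 m = 6.56×10⁻⁴ Pa/m
Geostrophic balance (pressure-gradient force = Coriolis force):
V_g = (1/(fρ)) |∂P/∂n| = 6.56×10⁻⁴ / (4.75×10⁻⁵ × 0.961) = 14.4 m/s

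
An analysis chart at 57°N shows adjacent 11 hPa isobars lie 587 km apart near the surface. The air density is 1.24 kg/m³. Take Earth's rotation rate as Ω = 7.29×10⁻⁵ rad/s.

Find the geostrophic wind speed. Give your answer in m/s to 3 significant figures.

12.4 m/s

Coriolis parameter at 57°N:
f = 2Ω sin φ = 2 × 7.29×10⁻⁵ × sin 57° = 1.22×10⁻⁴ s⁻¹
Pressure gradient: |∂P/∂n| = 1100 Pa / 587000 m = 1.87×10⁻³ Pa/m
Geostrophic balance (pressure-gradient force = Coriolis force):
V_g = (1/(fρ)) |∂P/∂n| = 1.87×10⁻³ / (1.22×10⁻⁴ × 1.24) = 12.4 m/s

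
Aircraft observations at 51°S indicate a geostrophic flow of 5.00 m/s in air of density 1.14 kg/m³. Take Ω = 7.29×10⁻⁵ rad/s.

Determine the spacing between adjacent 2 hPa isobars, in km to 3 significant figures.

Coriolis parameter at 51°S:
f = 2Ω sin φ = 2 × 7.29×10⁻⁵ × sin 51° = 1.13×10⁻⁴ s⁻¹
Geostrophic balance rearranged: |∂P/∂n| = f ρ V_g
|∂P/∂n| = 1.13×10⁻⁴ × 1.14 × 5.00 = 6.46×10⁻⁴ Pa/m
Isobar spacing: Δn = ΔP/|∂P/∂n| = 200 Pa / 6.46×10⁻⁴ Pa/m = 309667 m ≈ 310 km

310 km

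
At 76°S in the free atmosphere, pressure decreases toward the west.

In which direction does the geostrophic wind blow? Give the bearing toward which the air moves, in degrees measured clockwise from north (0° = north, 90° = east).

180°

The pressure-gradient force points toward the west (bearing 270°).
Geostrophic balance: in the Southern Hemisphere the Coriolis force deflects motion to the left, so the geostrophic wind blows 90° to the left of the pressure-gradient force (low pressure on the right).
Rotating 270° by 90° counterclockwise gives 180° — the wind blows toward the south.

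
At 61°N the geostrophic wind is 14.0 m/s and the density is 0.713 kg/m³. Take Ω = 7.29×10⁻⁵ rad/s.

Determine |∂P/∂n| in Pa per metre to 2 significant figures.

1.3×10⁻³ Pa/m

Coriolis parameter at 61°N:
f = 2Ω sin φ = 2 × 7.29×10⁻⁵ × sin 61° = 1.28×10⁻⁴ s⁻¹
Geostrophic balance rearranged: |∂P/∂n| = f ρ V_g
|∂P/∂n| = 1.28×10⁻⁴ × 0.713 × 14.0 = 1.27×10⁻³ Pa/m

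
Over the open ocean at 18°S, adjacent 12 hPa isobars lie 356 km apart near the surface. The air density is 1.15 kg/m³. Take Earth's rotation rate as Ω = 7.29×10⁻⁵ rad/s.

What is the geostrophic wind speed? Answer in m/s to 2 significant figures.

Coriolis parameter at 18°S:
f = 2Ω sin φ = 2 × 7.29×10⁻⁵ × sin 18° = 4.51×10⁻⁵ s⁻¹
Pressure gradient: |∂P/∂n| = 1200 Pa / 356000 m = 3.37×10⁻³ Pa/m
Geostrophic balance (pressure-gradient force = Coriolis force):
V_g = (1/(fρ)) |∂P/∂n| = 3.37×10⁻³ / (4.51×10⁻⁵ × 1.15) = 65.1 m/s

65 m/s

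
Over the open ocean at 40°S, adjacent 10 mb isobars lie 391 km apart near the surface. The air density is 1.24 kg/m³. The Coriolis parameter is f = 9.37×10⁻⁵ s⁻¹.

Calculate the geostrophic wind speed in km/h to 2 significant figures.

Pressure gradient: |∂P/∂n| = 1000 Pa / 391000 m = 2.56×10⁻³ Pa/m
Geostrophic balance (pressure-gradient force = Coriolis force):
V_g = (1/(fρ)) |∂P/∂n| = 2.56×10⁻³ / (9.37×10⁻⁵ × 1.24) = 22.0 m/s
Converting: 22.0 m/s × 3.6 = 79 km/h

79 km/h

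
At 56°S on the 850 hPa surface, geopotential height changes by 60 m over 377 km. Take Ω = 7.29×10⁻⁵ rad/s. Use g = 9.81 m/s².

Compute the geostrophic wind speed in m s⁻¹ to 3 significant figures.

Coriolis parameter at 56°S:
f = 2Ω sin φ = 2 × 7.29×10⁻⁵ × sin 56° = 1.21×10⁻⁴ s⁻¹
Height gradient: |∂Z/∂n| = 60 m / 377000 m = 1.59×10⁻⁴
On a pressure surface, geostrophic balance gives V_g = (g/f)|∂Z/∂n|:
V_g = 9.81 × 1.59×10⁻⁴ / 1.21×10⁻⁴ = 12.9 m/s

12.9 m s⁻¹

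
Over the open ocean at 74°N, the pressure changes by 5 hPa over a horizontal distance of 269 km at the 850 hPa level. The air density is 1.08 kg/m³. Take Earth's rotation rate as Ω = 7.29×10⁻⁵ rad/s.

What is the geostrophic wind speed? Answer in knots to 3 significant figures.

Coriolis parameter at 74°N:
f = 2Ω sin φ = 2 × 7.29×10⁻⁵ × sin 74° = 1.40×10⁻⁴ s⁻¹
Pressure gradient: |∂P/∂n| = 500 Pa / 269000 m = 1.86×10⁻³ Pa/m
Geostrophic balance (pressure-gradient force = Coriolis force):
V_g = (1/(fρ)) |∂P/∂n| = 1.86×10⁻³ / (1.40×10⁻⁴ × 1.08) = 12.3 m/s
Converting: 12.3 m/s × 1.944 = 23.9 knots

23.9 knots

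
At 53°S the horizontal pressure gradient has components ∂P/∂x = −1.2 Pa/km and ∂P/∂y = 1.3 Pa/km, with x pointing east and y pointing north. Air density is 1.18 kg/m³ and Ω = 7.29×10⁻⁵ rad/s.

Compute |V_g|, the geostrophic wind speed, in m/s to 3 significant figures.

12.9 m/s

Coriolis parameter at 53°S:
f = 2Ω sin φ = 2 × 7.29×10⁻⁵ × sin 53° = 1.16×10⁻⁴ s⁻¹
In the Southern Hemisphere f is negative: f = −1.16×10⁻⁴ s⁻¹.
Component geostrophic relations (x east, y north):
u_g = −(1/(fρ)) ∂P/∂y,  v_g = (1/(fρ)) ∂P/∂x
u_g = −(1.3×10⁻³)/(−1.16×10⁻⁴ × 1.18) = 9.46 m/s;  v_g = (−1.2×10⁻³)/(−1.16×10⁻⁴ × 1.18) = 8.73 m/s
|V_g| = √(u_g² + v_g²) = 12.9 m/s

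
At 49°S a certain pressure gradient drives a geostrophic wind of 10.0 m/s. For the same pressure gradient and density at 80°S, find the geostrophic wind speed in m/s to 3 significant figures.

7.66 m/s

With the same pressure gradient and density, V_g ∝ 1/f ∝ 1/sin φ.
V₂ = V₁ · sin φ₁ / sin φ₂ = 10.0 × sin 49° / sin 80°
V₂ = 10.0 × 0.7547/0.9848 = 7.66 m/s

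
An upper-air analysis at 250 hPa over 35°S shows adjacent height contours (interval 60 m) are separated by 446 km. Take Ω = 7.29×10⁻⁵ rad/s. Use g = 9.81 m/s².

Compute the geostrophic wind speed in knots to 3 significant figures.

Coriolis parameter at 35°S:
f = 2Ω sin φ = 2 × 7.29×10⁻⁵ × sin 35° = 8.36×10⁻⁵ s⁻¹
Height gradient: |∂Z/∂n| = 60 m / 446000 m = 1.35×10⁻⁴
On a pressure surface, geostrophic balance gives V_g = (g/f)|∂Z/∂n|:
V_g = 9.81 × 1.35×10⁻⁴ / 8.36×10⁻⁵ = 15.8 m/s
Converting: 15.8 m/s × 1.944 = 30.7 knots

30.7 knots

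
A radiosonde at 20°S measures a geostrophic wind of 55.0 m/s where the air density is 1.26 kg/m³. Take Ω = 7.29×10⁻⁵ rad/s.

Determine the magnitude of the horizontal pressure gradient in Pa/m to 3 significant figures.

Coriolis parameter at 20°S:
f = 2Ω sin φ = 2 × 7.29×10⁻⁵ × sin 20° = 4.99×10⁻⁵ s⁻¹
Geostrophic balance rearranged: |∂P/∂n| = f ρ V_g
|∂P/∂n| = 4.99×10⁻⁵ × 1.26 × 55.0 = 3.46×10⁻³ Pa/m

3.46×10⁻³ Pa/m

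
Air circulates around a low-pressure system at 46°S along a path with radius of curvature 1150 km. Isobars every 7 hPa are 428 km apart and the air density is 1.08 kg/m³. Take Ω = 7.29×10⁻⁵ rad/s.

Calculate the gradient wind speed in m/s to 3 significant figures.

Coriolis parameter at 46°S:
f = 2Ω sin φ = 2 × 7.29×10⁻⁵ × sin 46° = 1.05×10⁻⁴ s⁻¹
Pressure gradient: |∂P/∂n| = 700 Pa / 428000 m = 1.64×10⁻³ Pa/m
Geostrophic speed: V_g = |∂P/∂n|/(fρ) = 1.64×10⁻³/(1.05×10⁻⁴ × 1.08) = 14.4 m/s
Around a low, centrifugal force acts outward with Coriolis, so pressure-gradient force balances both:
(1/ρ)|∂P/∂n| = fV + V²/R  →  V² + fR·V − fR·V_g = 0
With fR = 1.05×10⁻⁴ × 1150×10³ m = 121 m/s:
V = [−fR + √((fR)² + 4 fR V_g)]/2 = [−121 + √(121² + 4×121×14.4)]/2 = 13 m/s
Subgeostrophic (V < V_g = 14.4 m/s), as expected around a low.

13.0 m/s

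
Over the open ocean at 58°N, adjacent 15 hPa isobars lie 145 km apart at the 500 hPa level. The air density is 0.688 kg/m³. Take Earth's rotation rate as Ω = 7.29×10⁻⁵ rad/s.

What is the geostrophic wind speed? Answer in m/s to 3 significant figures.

122 m/s

Coriolis parameter at 58°N:
f = 2Ω sin φ = 2 × 7.29×10⁻⁵ × sin 58° = 1.24×10⁻⁴ s⁻¹
Pressure gradient: |∂P/∂n| = 1500 Pa / 145000 m = 1.03×10⁻² Pa/m
Geostrophic balance (pressure-gradient force = Coriolis force):
V_g = (1/(fρ)) |∂P/∂n| = 1.03×10⁻² / (1.24×10⁻⁴ × 0.688) = 122 m/s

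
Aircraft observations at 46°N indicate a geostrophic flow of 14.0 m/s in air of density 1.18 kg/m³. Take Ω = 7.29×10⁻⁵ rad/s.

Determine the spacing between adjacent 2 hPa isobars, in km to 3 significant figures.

Coriolis parameter at 46°N:
f = 2Ω sin φ = 2 × 7.29×10⁻⁵ × sin 46° = 1.05×10⁻⁴ s⁻¹
Geostrophic balance rearranged: |∂P/∂n| = f ρ V_g
|∂P/∂n| = 1.05×10⁻⁴ × 1.18 × 14.0 = 1.73×10⁻³ Pa/m
Isobar spacing: Δn = ΔP/|∂P/∂n| = 200 Pa / 1.73×10⁻³ Pa/m = 115433 m ≈ 115 km

115 km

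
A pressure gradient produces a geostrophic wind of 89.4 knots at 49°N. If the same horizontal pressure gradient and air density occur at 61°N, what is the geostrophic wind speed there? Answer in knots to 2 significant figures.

77 knots

With the same pressure gradient and density, V_g ∝ 1/f ∝ 1/sin φ.
V₂ = V₁ · sin φ₁ / sin φ₂ = 89.4 × sin 49° / sin 61°
V₂ = 89.4 × 0.7547/0.8746 = 77 knots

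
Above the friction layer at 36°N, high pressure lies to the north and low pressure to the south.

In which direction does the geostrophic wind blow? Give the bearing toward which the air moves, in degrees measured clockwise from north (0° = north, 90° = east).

The pressure-gradient force points toward the south (bearing 180°).
Geostrophic balance: in the Northern Hemisphere the Coriolis force deflects motion to the right, so the geostrophic wind blows 90° to the right of the pressure-gradient force (low pressure on the left).
Rotating 180° by 90° clockwise gives 270° — the wind blows toward the west.

270°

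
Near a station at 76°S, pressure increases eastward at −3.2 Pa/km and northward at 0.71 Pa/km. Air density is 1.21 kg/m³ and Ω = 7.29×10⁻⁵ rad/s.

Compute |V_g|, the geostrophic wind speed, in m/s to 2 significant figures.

19 m/s

Coriolis parameter at 76°S:
f = 2Ω sin φ = 2 × 7.29×10⁻⁵ × sin 76° = 1.41×10⁻⁴ s⁻¹
In the Southern Hemisphere f is negative: f = −1.41×10⁻⁴ s⁻¹.
Component geostrophic relations (x east, y north):
u_g = −(1/(fρ)) ∂P/∂y,  v_g = (1/(fρ)) ∂P/∂x
u_g = −(0.71×10⁻³)/(−1.41×10⁻⁴ × 1.21) = 4.15 m/s;  v_g = (−3.2×10⁻³)/(−1.41×10⁻⁴ × 1.21) = 18.7 m/s
|V_g| = √(u_g² + v_g²) = 19.1 m/s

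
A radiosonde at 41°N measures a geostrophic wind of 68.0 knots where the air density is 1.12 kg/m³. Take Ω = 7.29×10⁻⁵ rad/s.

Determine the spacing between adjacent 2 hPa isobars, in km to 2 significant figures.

Coriolis parameter at 41°N:
f = 2Ω sin φ = 2 × 7.29×10⁻⁵ × sin 41° = 9.57×10⁻⁵ s⁻¹
Wind speed in SI: 68.0 knots = 35.0 m/s
Geostrophic balance rearranged: |∂P/∂n| = f ρ V_g
|∂P/∂n| = 9.57×10⁻⁵ × 1.12 × 35.0 = 3.75×10⁻³ Pa/m
Isobar spacing: Δn = ΔP/|∂P/∂n| = 200 Pa / 3.75×10⁻³ Pa/m = 53366 m ≈ 53 km

53 km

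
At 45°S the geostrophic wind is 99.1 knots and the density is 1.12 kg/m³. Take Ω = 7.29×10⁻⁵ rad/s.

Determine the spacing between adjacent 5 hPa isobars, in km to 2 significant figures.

85 km

Coriolis parameter at 45°S:
f = 2Ω sin φ = 2 × 7.29×10⁻⁵ × sin 45° = 1.03×10⁻⁴ s⁻¹
Wind speed in SI: 99.1 knots = 51.0 m/s
Geostrophic balance rearranged: |∂P/∂n| = f ρ V_g
|∂P/∂n| = 1.03×10⁻⁴ × 1.12 × 51.0 = 5.89×10⁻³ Pa/m
Isobar spacing: Δn = ΔP/|∂P/∂n| = 500 Pa / 5.89×10⁻³ Pa/m = 84937 m ≈ 85 km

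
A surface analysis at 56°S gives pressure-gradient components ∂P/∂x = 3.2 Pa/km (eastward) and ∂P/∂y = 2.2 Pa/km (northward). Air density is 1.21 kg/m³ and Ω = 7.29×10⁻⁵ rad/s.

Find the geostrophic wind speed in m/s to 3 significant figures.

26.6 m/s

Coriolis parameter at 56°S:
f = 2Ω sin φ = 2 × 7.29×10⁻⁵ × sin 56° = 1.21×10⁻⁴ s⁻¹
In the Southern Hemisphere f is negative: f = −1.21×10⁻⁴ s⁻¹.
Component geostrophic relations (x east, y north):
u_g = −(1/(fρ)) ∂P/∂y,  v_g = (1/(fρ)) ∂P/∂x
u_g = −(2.2×10⁻³)/(−1.21×10⁻⁴ × 1.21) = 15.0 m/s;  v_g = (3.2×10⁻³)/(−1.21×10⁻⁴ × 1.21) = −21.9 m/s
|V_g| = √(u_g² + v_g²) = 26.6 m/s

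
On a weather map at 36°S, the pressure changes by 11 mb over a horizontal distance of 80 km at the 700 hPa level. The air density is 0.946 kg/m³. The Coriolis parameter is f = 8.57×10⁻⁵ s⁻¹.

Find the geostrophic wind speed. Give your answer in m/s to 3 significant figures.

Pressure gradient: |∂P/∂n| = 1100 Pa / 80000 m = 1.38×10⁻² Pa/m
Geostrophic balance (pressure-gradient force = Coriolis force):
V_g = (1/(fρ)) |∂P/∂n| = 1.38×10⁻² / (8.57×10⁻⁵ × 0.946) = 170 m/s

170 m/s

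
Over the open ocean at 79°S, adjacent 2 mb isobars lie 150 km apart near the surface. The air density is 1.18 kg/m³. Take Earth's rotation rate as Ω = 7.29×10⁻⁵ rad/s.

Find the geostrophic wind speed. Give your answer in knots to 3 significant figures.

Coriolis parameter at 79°S:
f = 2Ω sin φ = 2 × 7.29×10⁻⁵ × sin 79° = 1.43×10⁻⁴ s⁻¹
Pressure gradient: |∂P/∂n| = 200 Pa / 150000 m = 1.33×10⁻³ Pa/m
Geostrophic balance (pressure-gradient force = Coriolis force):
V_g = (1/(fρ)) |∂P/∂n| = 1.33×10⁻³ / (1.43×10⁻⁴ × 1.18) = 7.90 m/s
Converting: 7.90 m/s × 1.944 = 15.3 knots

15.3 knots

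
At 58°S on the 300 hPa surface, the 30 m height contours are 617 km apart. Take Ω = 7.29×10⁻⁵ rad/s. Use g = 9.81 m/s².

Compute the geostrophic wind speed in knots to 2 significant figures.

Coriolis parameter at 58°S:
f = 2Ω sin φ = 2 × 7.29×10⁻⁵ × sin 58° = 1.24×10⁻⁴ s⁻¹
Height gradient: |∂Z/∂n| = 30 m / 617000 m = 4.86×10⁻⁵
On a pressure surface, geostrophic balance gives V_g = (g/f)|∂Z/∂n|:
V_g = 9.81 × 4.86×10⁻⁵ / 1.24×10⁻⁴ = 3.86 m/s
Converting: 3.86 m/s × 1.944 = 7.5 knots

7.5 knots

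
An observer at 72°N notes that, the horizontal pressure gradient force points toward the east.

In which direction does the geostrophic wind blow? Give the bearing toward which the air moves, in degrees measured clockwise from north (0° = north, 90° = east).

180°

The pressure-gradient force points toward the east (bearing 090°).
Geostrophic balance: in the Northern Hemisphere the Coriolis force deflects motion to the right, so the geostrophic wind blows 90° to the right of the pressure-gradient force (low pressure on the left).
Rotating 090° by 90° clockwise gives 180° — the wind blows toward the south.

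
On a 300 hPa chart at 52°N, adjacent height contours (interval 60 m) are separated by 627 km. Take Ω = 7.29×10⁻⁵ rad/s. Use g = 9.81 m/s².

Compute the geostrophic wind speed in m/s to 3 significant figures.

8.17 m/s

Coriolis parameter at 52°N:
f = 2Ω sin φ = 2 × 7.29×10⁻⁵ × sin 52° = 1.15×10⁻⁴ s⁻¹
Height gradient: |∂Z/∂n| = 60 m / 627000 m = 9.57×10⁻⁵
On a pressure surface, geostrophic balance gives V_g = (g/f)|∂Z/∂n|:
V_g = 9.81 × 9.57×10⁻⁵ / 1.15×10⁻⁴ = 8.17 m/s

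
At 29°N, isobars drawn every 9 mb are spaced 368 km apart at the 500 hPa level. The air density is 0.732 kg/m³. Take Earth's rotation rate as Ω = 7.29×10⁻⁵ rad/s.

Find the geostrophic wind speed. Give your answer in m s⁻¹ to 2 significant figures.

47 m s⁻¹

Coriolis parameter at 29°N:
f = 2Ω sin φ = 2 × 7.29×10⁻⁵ × sin 29° = 7.07×10⁻⁵ s⁻¹
Pressure gradient: |∂P/∂n| = 900 Pa / 368000 m = 2.45×10⁻³ Pa/m
Geostrophic balance (pressure-gradient force = Coriolis force):
V_g = (1/(fρ)) |∂P/∂n| = 2.45×10⁻³ / (7.07×10⁻⁵ × 0.732) = 47.3 m/s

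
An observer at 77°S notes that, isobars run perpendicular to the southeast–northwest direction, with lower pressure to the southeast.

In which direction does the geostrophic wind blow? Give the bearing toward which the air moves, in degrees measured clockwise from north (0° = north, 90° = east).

The pressure-gradient force points toward the southeast (bearing 135°).
Geostrophic balance: in the Southern Hemisphere the Coriolis force deflects motion to the left, so the geostrophic wind blows 90° to the left of the pressure-gradient force (low pressure on the right).
Rotating 135° by 90° counterclockwise gives 045° — the wind blows toward the northeast.

045°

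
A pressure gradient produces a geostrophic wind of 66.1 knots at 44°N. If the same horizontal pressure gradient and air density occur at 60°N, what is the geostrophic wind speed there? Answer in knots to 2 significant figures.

With the same pressure gradient and density, V_g ∝ 1/f ∝ 1/sin φ.
V₂ = V₁ · sin φ₁ / sin φ₂ = 66.1 × sin 44° / sin 60°
V₂ = 66.1 × 0.6947/0.8660 = 53 knots

53 knots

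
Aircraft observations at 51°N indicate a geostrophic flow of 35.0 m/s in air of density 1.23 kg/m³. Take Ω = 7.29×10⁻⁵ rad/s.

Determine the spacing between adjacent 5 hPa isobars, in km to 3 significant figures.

103 km

Coriolis parameter at 51°N:
f = 2Ω sin φ = 2 × 7.29×10⁻⁵ × sin 51° = 1.13×10⁻⁴ s⁻¹
Geostrophic balance rearranged: |∂P/∂n| = f ρ V_g
|∂P/∂n| = 1.13×10⁻⁴ × 1.23 × 35.0 = 4.88×10⁻³ Pa/m
Isobar spacing: Δn = ΔP/|∂P/∂n| = 500 Pa / 4.88×10⁻³ Pa/m = 102503 m ≈ 103 km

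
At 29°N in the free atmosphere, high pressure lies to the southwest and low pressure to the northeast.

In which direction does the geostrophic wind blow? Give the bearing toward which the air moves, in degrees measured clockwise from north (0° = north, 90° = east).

The pressure-gradient force points toward the northeast (bearing 045°).
Geostrophic balance: in the Northern Hemisphere the Coriolis force deflects motion to the right, so the geostrophic wind blows 90° to the right of the pressure-gradient force (low pressure on the left).
Rotating 045° by 90° clockwise gives 135° — the wind blows toward the southeast.

135°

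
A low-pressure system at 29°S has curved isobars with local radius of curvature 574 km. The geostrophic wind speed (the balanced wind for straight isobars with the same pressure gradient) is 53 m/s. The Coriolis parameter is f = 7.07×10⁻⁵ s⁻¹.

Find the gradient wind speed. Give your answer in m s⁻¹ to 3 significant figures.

30.3 m s⁻¹

Around a low, centrifugal force acts outward with Coriolis, so pressure-gradient force balances both:
(1/ρ)|∂P/∂n| = fV + V²/R  →  V² + fR·V − fR·V_g = 0
With fR = 7.07×10⁻⁵ × 574×10³ m = 40.6 m/s:
V = [−fR + √((fR)² + 4 fR V_g)]/2 = [−40.6 + √(40.6² + 4×40.6×53)]/2 = 30.3 m/s
Subgeostrophic (V < V_g = 53 m/s), as expected around a low.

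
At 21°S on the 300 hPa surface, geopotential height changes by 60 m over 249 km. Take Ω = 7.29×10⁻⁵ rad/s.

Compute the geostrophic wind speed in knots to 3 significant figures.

87.9 knots

Coriolis parameter at 21°S:
f = 2Ω sin φ = 2 × 7.29×10⁻⁵ × sin 21° = 5.23×10⁻⁵ s⁻¹
Height gradient: |∂Z/∂n| = 60 m / 249000 m = 2.41×10⁻⁴
On a pressure surface, geostrophic balance gives V_g = (g/f)|∂Z/∂n|:
V_g = 9.81 × 2.41×10⁻⁴ / 5.23×10⁻⁵ = 45.2 m/s
Converting: 45.2 m/s × 1.944 = 87.9 knots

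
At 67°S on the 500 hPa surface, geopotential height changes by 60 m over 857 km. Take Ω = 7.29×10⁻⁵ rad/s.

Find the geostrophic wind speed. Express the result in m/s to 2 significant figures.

Coriolis parameter at 67°S:
f = 2Ω sin φ = 2 × 7.29×10⁻⁵ × sin 67° = 1.34×10⁻⁴ s⁻¹
Height gradient: |∂Z/∂n| = 60 m / 857000 m = 7.00×10⁻⁵
On a pressure surface, geostrophic balance gives V_g = (g/f)|∂Z/∂n|:
V_g = 9.81 × 7.00×10⁻⁵ / 1.34×10⁻⁴ = 5.12 m/s

5.1 m/s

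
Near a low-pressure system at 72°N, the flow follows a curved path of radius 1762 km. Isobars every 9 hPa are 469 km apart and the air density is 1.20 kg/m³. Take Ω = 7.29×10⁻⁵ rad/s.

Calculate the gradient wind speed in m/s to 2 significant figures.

11 m/s

Coriolis parameter at 72°N:
f = 2Ω sin φ = 2 × 7.29×10⁻⁵ × sin 72° = 1.39×10⁻⁴ s⁻¹
Pressure gradient: |∂P/∂n| = 900 Pa / 469000 m = 1.92×10⁻³ Pa/m
Geostrophic speed: V_g = |∂P/∂n|/(fρ) = 1.92×10⁻³/(1.39×10⁻⁴ × 1.20) = 11.5 m/s
Around a low, centrifugal force acts outward with Coriolis, so pressure-gradient force balances both:
(1/ρ)|∂P/∂n| = fV + V²/R  →  V² + fR·V − fR·V_g = 0
With fR = 1.39×10⁻⁴ × 1762×10³ m = 244 m/s:
V = [−fR + √((fR)² + 4 fR V_g)]/2 = [−244 + √(244² + 4×244×11.5)]/2 = 11 m/s
Subgeostrophic (V < V_g = 11.5 m/s), as expected around a low.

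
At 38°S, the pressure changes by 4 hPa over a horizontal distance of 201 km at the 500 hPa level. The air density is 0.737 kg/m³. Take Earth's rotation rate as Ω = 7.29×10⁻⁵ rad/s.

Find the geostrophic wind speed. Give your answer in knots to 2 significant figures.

58 knots

Coriolis parameter at 38°S:
f = 2Ω sin φ = 2 × 7.29×10⁻⁵ × sin 38° = 8.98×10⁻⁵ s⁻¹
Pressure gradient: |∂P/∂n| = 400 Pa / 201000 m = 1.99×10⁻³ Pa/m
Geostrophic balance (pressure-gradient force = Coriolis force):
V_g = (1/(fρ)) |∂P/∂n| = 1.99×10⁻³ / (8.98×10⁻⁵ × 0.737) = 30.1 m/s
Converting: 30.1 m/s × 1.944 = 58 knots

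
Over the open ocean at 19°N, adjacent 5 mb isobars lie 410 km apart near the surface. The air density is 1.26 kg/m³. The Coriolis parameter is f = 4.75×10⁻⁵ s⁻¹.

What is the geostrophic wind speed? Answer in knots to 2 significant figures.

40 knots

Pressure gradient: |∂P/∂n| = 500 Pa / 410000 m = 1.22×10⁻³ Pa/m
Geostrophic balance (pressure-gradient force = Coriolis force):
V_g = (1/(fρ)) |∂P/∂n| = 1.22×10⁻³ / (4.75×10⁻⁵ × 1.26) = 20.4 m/s
Converting: 20.4 m/s × 1.944 = 40 knots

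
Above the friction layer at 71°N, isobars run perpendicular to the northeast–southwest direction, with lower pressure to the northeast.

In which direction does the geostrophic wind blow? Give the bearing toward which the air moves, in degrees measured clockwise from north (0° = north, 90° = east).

135°

The pressure-gradient force points toward the northeast (bearing 045°).
Geostrophic balance: in the Northern Hemisphere the Coriolis force deflects motion to the right, so the geostrophic wind blows 90° to the right of the pressure-gradient force (low pressure on the left).
Rotating 045° by 90° clockwise gives 135° — the wind blows toward the southeast.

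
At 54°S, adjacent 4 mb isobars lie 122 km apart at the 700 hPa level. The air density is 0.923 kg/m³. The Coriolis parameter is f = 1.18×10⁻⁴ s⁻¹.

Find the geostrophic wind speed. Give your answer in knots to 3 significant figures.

58.5 knots

Pressure gradient: |∂P/∂n| = 400 Pa / 122000 m = 3.28×10⁻³ Pa/m
Geostrophic balance (pressure-gradient force = Coriolis force):
V_g = (1/(fρ)) |∂P/∂n| = 3.28×10⁻³ / (1.18×10⁻⁴ × 0.923) = 30.1 m/s
Converting: 30.1 m/s × 1.944 = 58.5 knots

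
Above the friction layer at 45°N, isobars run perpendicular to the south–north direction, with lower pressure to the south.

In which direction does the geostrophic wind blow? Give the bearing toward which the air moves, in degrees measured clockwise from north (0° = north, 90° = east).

The pressure-gradient force points toward the south (bearing 180°).
Geostrophic balance: in the Northern Hemisphere the Coriolis force deflects motion to the right, so the geostrophic wind blows 90° to the right of the pressure-gradient force (low pressure on the left).
Rotating 180° by 90° clockwise gives 270° — the wind blows toward the west.

270°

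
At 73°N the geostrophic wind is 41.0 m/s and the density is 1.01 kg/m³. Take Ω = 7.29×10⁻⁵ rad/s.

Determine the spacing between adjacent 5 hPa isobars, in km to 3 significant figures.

86.6 km

Coriolis parameter at 73°N:
f = 2Ω sin φ = 2 × 7.29×10⁻⁵ × sin 73° = 1.39×10⁻⁴ s⁻¹
Geostrophic balance rearranged: |∂P/∂n| = f ρ V_g
|∂P/∂n| = 1.39×10⁻⁴ × 1.01 × 41.0 = 5.77×10⁻³ Pa/m
Isobar spacing: Δn = ΔP/|∂P/∂n| = 500 Pa / 5.77×10⁻³ Pa/m = 86599 m ≈ 86.6 km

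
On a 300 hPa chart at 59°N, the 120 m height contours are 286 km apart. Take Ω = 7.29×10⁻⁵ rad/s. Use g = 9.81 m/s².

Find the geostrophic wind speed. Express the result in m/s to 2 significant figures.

Coriolis parameter at 59°N:
f = 2Ω sin φ = 2 × 7.29×10⁻⁵ × sin 59° = 1.25×10⁻⁴ s⁻¹
Height gradient: |∂Z/∂n| = 120 m / 286000 m = 4.20×10⁻⁴
On a pressure surface, geostrophic balance gives V_g = (g/f)|∂Z/∂n|:
V_g = 9.81 × 4.20×10⁻⁴ / 1.25×10⁻⁴ = 32.9 m/s

33 m/s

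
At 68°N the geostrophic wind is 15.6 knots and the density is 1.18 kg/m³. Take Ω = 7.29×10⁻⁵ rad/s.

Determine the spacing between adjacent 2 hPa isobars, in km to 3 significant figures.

156 km

Coriolis parameter at 68°N:
f = 2Ω sin φ = 2 × 7.29×10⁻⁵ × sin 68° = 1.35×10⁻⁴ s⁻¹
Wind speed in SI: 15.6 knots = 8.03 m/s
Geostrophic balance rearranged: |∂P/∂n| = f ρ V_g
|∂P/∂n| = 1.35×10⁻⁴ × 1.18 × 8.03 = 1.28×10⁻³ Pa/m
Isobar spacing: Δn = ΔP/|∂P/∂n| = 200 Pa / 1.28×10⁻³ Pa/m = 156229 m ≈ 156 km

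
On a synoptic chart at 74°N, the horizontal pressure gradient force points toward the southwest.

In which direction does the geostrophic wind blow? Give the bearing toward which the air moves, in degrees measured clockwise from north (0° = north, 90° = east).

315°

The pressure-gradient force points toward the southwest (bearing 225°).
Geostrophic balance: in the Northern Hemisphere the Coriolis force deflects motion to the right, so the geostrophic wind blows 90° to the right of the pressure-gradient force (low pressure on the left).
Rotating 225° by 90° clockwise gives 315° — the wind blows toward the northwest.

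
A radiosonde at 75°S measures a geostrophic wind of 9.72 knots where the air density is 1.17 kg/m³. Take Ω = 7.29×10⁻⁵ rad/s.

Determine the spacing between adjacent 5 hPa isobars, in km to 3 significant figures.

607 km

Coriolis parameter at 75°S:
f = 2Ω sin φ = 2 × 7.29×10⁻⁵ × sin 75° = 1.41×10⁻⁴ s⁻¹
Wind speed in SI: 9.72 knots = 5.00 m/s
Geostrophic balance rearranged: |∂P/∂n| = f ρ V_g
|∂P/∂n| = 1.41×10⁻⁴ × 1.17 × 5.00 = 8.24×10⁻⁴ Pa/m
Isobar spacing: Δn = ΔP/|∂P/∂n| = 500 Pa / 8.24×10⁻⁴ Pa/m = 606846 m ≈ 607 km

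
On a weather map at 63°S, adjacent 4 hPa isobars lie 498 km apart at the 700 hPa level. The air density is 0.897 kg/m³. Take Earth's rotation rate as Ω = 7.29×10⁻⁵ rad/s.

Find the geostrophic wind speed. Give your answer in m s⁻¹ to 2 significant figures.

Coriolis parameter at 63°S:
f = 2Ω sin φ = 2 × 7.29×10⁻⁵ × sin 63° = 1.30×10⁻⁴ s⁻¹
Pressure gradient: |∂P/∂n| = 400 Pa / 498000 m = 8.03×10⁻⁴ Pa/m
Geostrophic balance (pressure-gradient force = Coriolis force):
V_g = (1/(fρ)) |∂P/∂n| = 8.03×10⁻⁴ / (1.30×10⁻⁴ × 0.897) = 6.89 m/s

6.9 m s⁻¹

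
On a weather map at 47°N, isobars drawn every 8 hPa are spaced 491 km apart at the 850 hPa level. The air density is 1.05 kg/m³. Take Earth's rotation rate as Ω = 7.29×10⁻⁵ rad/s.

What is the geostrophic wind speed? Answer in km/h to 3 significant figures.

Coriolis parameter at 47°N:
f = 2Ω sin φ = 2 × 7.29×10⁻⁵ × sin 47° = 1.07×10⁻⁴ s⁻¹
Pressure gradient: |∂P/∂n| = 800 Pa / 491000 m = 1.63×10⁻³ Pa/m
Geostrophic balance (pressure-gradient force = Coriolis force):
V_g = (1/(fρ)) |∂P/∂n| = 1.63×10⁻³ / (1.07×10⁻⁴ × 1.05) = 14.6 m/s
Converting: 14.6 m/s × 3.6 = 52.4 km/h

52.4 km/h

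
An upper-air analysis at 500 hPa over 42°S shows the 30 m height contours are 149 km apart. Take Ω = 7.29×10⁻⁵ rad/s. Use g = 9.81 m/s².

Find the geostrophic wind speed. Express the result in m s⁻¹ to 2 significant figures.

20 m s⁻¹

Coriolis parameter at 42°S:
f = 2Ω sin φ = 2 × 7.29×10⁻⁵ × sin 42° = 9.76×10⁻⁵ s⁻¹
Height gradient: |∂Z/∂n| = 30 m / 149000 m = 2.01×10⁻⁴
On a pressure surface, geostrophic balance gives V_g = (g/f)|∂Z/∂n|:
V_g = 9.81 × 2.01×10⁻⁴ / 9.76×10⁻⁵ = 20.2 m/s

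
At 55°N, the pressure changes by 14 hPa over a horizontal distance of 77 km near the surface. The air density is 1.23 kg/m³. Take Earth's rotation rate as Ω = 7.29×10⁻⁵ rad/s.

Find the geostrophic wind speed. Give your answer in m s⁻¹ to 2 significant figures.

Coriolis parameter at 55°N:
f = 2Ω sin φ = 2 × 7.29×10⁻⁵ × sin 55° = 1.19×10⁻⁴ s⁻¹
Pressure gradient: |∂P/∂n| = 1400 Pa / 77000 m = 1.82×10⁻² Pa/m
Geostrophic balance (pressure-gradient force = Coriolis force):
V_g = (1/(fρ)) |∂P/∂n| = 1.82×10⁻² / (1.19×10⁻⁴ × 1.23) = 124 m/s

120 m s⁻¹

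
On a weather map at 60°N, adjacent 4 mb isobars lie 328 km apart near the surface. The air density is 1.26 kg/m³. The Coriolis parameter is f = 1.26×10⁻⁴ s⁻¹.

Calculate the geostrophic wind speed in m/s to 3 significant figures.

Pressure gradient: |∂P/∂n| = 400 Pa / 328000 m = 1.22×10⁻³ Pa/m
Geostrophic balance (pressure-gradient force = Coriolis force):
V_g = (1/(fρ)) |∂P/∂n| = 1.22×10⁻³ / (1.26×10⁻⁴ × 1.26) = 7.68 m/s

7.68 m/s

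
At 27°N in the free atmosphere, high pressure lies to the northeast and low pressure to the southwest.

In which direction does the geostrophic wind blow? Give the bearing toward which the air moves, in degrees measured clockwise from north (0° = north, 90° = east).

315°

The pressure-gradient force points toward the southwest (bearing 225°).
Geostrophic balance: in the Northern Hemisphere the Coriolis force deflects motion to the right, so the geostrophic wind blows 90° to the right of the pressure-gradient force (low pressure on the left).
Rotating 225° by 90° clockwise gives 315° — the wind blows toward the northwest.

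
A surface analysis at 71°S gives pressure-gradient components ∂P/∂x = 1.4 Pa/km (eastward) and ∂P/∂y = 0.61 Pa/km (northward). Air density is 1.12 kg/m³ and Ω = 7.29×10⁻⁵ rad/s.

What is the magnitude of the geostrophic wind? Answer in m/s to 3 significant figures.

Coriolis parameter at 71°S:
f = 2Ω sin φ = 2 × 7.29×10⁻⁵ × sin 71° = 1.38×10⁻⁴ s⁻¹
In the Southern Hemisphere f is negative: f = −1.38×10⁻⁴ s⁻¹.
Component geostrophic relations (x east, y north):
u_g = −(1/(fρ)) ∂P/∂y,  v_g = (1/(fρ)) ∂P/∂x
u_g = −(0.61×10⁻³)/(−1.38×10⁻⁴ × 1.12) = 3.95 m/s;  v_g = (1.4×10⁻³)/(−1.38×10⁻⁴ × 1.12) = −9.07 m/s
|V_g| = √(u_g² + v_g²) = 9.89 m/s

9.89 m/s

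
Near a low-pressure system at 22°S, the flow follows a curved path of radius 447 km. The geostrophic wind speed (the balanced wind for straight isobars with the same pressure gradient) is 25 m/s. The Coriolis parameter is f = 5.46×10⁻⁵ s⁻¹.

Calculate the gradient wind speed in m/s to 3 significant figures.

15.3 m/s

Around a low, centrifugal force acts outward with Coriolis, so pressure-gradient force balances both:
(1/ρ)|∂P/∂n| = fV + V²/R  →  V² + fR·V − fR·V_g = 0
With fR = 5.46×10⁻⁵ × 447×10³ m = 24.4 m/s:
V = [−fR + √((fR)² + 4 fR V_g)]/2 = [−24.4 + √(24.4² + 4×24.4×25)]/2 = 15.3 m/s
Subgeostrophic (V < V_g = 25 m/s), as expected around a low.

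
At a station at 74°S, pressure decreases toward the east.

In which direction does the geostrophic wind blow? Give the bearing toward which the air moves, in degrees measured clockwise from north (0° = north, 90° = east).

The pressure-gradient force points toward the east (bearing 090°).
Geostrophic balance: in the Southern Hemisphere the Coriolis force deflects motion to the left, so the geostrophic wind blows 90° to the left of the pressure-gradient force (low pressure on the right).
Rotating 090° by 90° counterclockwise gives 000° — the wind blows toward the north.

000°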